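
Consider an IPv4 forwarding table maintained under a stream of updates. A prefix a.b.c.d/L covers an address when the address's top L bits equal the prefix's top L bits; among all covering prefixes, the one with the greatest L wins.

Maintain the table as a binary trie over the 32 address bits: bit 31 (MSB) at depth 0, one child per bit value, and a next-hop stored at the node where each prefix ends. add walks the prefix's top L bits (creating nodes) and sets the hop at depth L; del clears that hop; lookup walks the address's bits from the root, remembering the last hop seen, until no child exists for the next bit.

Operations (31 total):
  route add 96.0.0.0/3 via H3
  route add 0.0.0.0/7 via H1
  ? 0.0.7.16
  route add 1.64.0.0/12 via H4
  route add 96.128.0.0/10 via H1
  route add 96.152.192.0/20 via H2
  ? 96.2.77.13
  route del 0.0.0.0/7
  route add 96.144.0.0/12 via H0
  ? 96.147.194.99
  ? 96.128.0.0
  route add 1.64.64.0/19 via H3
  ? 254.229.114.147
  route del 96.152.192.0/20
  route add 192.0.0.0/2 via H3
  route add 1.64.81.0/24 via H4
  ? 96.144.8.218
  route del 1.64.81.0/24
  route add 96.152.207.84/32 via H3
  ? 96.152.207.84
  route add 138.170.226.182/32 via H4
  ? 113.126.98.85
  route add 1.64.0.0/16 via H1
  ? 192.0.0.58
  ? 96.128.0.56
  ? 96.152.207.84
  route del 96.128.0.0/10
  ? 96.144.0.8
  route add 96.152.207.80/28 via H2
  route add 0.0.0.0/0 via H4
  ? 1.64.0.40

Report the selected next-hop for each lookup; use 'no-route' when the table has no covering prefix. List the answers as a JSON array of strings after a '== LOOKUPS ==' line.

Trace:
  add 96.0.0.0/3 -> H3 at depth 3
  add 0.0.0.0/7 -> H1 at depth 7
  lookup 0.0.7.16: bits 0000000 walk d0:-→d1:-→d2:-→d3:-→d4:-→d5:-→d6:-→d7:H1 -> H1
  add 1.64.0.0/12 -> H4 at depth 12
  add 96.128.0.0/10 -> H1 at depth 10
  add 96.152.192.0/20 -> H2 at depth 20
  lookup 96.2.77.13: bits 01100000 walk d0:-→d1:-→d2:-→d3:H3→d4:-→d5:-→d6:-→d7:-→d8:- -> H3
  del 0.0.0.0/7 (clear depth 7)
  add 96.144.0.0/12 -> H0 at depth 12
  lookup 96.147.194.99: bits 011000001001 walk d0:-→d1:-→d2:-→d3:H3→d4:-→d5:-→d6:-→d7:-→d8:-→d9:-→d10:H1→d11:-→d12:H0 -> H0
  lookup 96.128.0.0: bits 01100000100 walk d0:-→d1:-→d2:-→d3:H3→d4:-→d5:-→d6:-→d7:-→d8:-→d9:-→d10:H1→d11:- -> H1
  add 1.64.64.0/19 -> H3 at depth 19
  lookup 254.229.114.147: bits ε walk d0:- -> no-route
  del 96.152.192.0/20 (clear depth 20)
  add 192.0.0.0/2 -> H3 at depth 2
  add 1.64.81.0/24 -> H4 at depth 24
  lookup 96.144.8.218: bits 011000001001 walk d0:-→d1:-→d2:-→d3:H3→d4:-→d5:-→d6:-→d7:-→d8:-→d9:-→d10:H1→d11:-→d12:H0 -> H0
  del 1.64.81.0/24 (clear depth 24)
  add 96.152.207.84/32 -> H3 at depth 32
  lookup 96.152.207.84: bits 01100000100110001100111101010100 walk d0:-→d1:-→d2:-→d3:H3→d4:-→d5:-→d6:-→d7:-→d8:-→d9:-→d10:H1→d11:-→d12:H0→d13:-→d14:-→d15:-→d16:-→d17:-→d18:-→d19:-→d20:-→d21:-→d22:-→d23:-→d24:-→d25:-→d26:-→d27:-→d28:-→d29:-→d30:-→d31:-→d32:H3 -> H3
  add 138.170.226.182/32 -> H4 at depth 32
  lookup 113.126.98.85: bits 011 walk d0:-→d1:-→d2:-→d3:H3 -> H3
  add 1.64.0.0/16 -> H1 at depth 16
  lookup 192.0.0.58: bits 11 walk d0:-→d1:-→d2:H3 -> H3
  lookup 96.128.0.56: bits 01100000100 walk d0:-→d1:-→d2:-→d3:H3→d4:-→d5:-→d6:-→d7:-→d8:-→d9:-→d10:H1→d11:- -> H1
  lookup 96.152.207.84: bits 01100000100110001100111101010100 walk d0:-→d1:-→d2:-→d3:H3→d4:-→d5:-→d6:-→d7:-→d8:-→d9:-→d10:H1→d11:-→d12:H0→d13:-→d14:-→d15:-→d16:-→d17:-→d18:-→d19:-→d20:-→d21:-→d22:-→d23:-→d24:-→d25:-→d26:-→d27:-→d28:-→d29:-→d30:-→d31:-→d32:H3 -> H3
  del 96.128.0.0/10 (clear depth 10)
  lookup 96.144.0.8: bits 011000001001 walk d0:-→d1:-→d2:-→d3:H3→d4:-→d5:-→d6:-→d7:-→d8:-→d9:-→d10:-→d11:-→d12:H0 -> H0
  add 96.152.207.80/28 -> H2 at depth 28
  add 0.0.0.0/0 -> H4 at depth 0
  lookup 1.64.0.40: bits 00000001010000000 walk d0:H4→d1:-→d2:-→d3:-→d4:-→d5:-→d6:-→d7:-→d8:-→d9:-→d10:-→d11:-→d12:H4→d13:-→d14:-→d15:-→d16:H1→d17:- -> H1

== LOOKUPS ==
["H1","H3","H0","H1","no-route","H0","H3","H3","H3","H1","H3","H0","H1"]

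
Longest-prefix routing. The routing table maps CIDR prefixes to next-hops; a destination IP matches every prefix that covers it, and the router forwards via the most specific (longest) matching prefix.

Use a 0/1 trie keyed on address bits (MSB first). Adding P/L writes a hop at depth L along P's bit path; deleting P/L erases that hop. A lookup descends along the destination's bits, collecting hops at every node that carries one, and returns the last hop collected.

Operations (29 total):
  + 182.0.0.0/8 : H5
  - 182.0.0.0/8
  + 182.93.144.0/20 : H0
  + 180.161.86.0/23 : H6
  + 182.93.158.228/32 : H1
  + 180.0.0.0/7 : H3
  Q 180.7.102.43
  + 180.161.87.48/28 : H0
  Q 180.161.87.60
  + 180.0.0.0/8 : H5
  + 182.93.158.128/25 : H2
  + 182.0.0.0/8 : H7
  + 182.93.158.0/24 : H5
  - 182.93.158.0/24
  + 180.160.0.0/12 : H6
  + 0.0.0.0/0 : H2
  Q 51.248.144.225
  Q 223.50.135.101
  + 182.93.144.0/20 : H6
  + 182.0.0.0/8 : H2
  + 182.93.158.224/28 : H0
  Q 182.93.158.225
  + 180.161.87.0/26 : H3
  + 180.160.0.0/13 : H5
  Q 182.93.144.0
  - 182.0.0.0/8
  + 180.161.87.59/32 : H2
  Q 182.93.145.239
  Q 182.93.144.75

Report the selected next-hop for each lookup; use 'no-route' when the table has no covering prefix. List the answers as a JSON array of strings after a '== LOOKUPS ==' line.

Trace:
  add 182.0.0.0/8 -> H5 at depth 8
  - 182.0.0.0/8 clear@8
  add 182.93.144.0/20 -> H0 at depth 20
  add 180.161.86.0/23 -> H6 at depth 23
  add 182.93.158.228/32 -> H1 at depth 32
  add 180.0.0.0/7 -> H3 at depth 7
  Q 180.7.102.43: descend 10110100 ; hops seen [H3] ; pick H3
  add 180.161.87.48/28 -> H0 at depth 28
  Q 180.161.87.60: descend 1011010010100001010101110011 ; hops seen [H3,H6,H0] ; pick H0
  add 180.0.0.0/8 -> H5 at depth 8
  add 182.93.158.128/25 -> H2 at depth 25
  add 182.0.0.0/8 -> H7 at depth 8
  add 182.93.158.0/24 -> H5 at depth 24
  - 182.93.158.0/24 clear@24
  add 180.160.0.0/12 -> H6 at depth 12
  add 0.0.0.0/0 -> H2 at depth 0
  Q 51.248.144.225: descend ε ; hops seen [H2] ; pick H2
  Q 223.50.135.101: descend 1 ; hops seen [H2] ; pick H2
  add 182.93.144.0/20 -> H6 at depth 20
  add 182.0.0.0/8 -> H2 at depth 8
  add 182.93.158.224/28 -> H0 at depth 28
  Q 182.93.158.225: descend 10110110010111011001111011100 ; hops seen [H2,H2,H6,H2,H0] ; pick H0
  add 180.161.87.0/26 -> H3 at depth 26
  add 180.160.0.0/13 -> H5 at depth 13
  Q 182.93.144.0: descend 10110110010111011001 ; hops seen [H2,H2,H6] ; pick H6
  - 182.0.0.0/8 clear@8
  add 180.161.87.59/32 -> H2 at depth 32
  Q 182.93.145.239: descend 10110110010111011001 ; hops seen [H2,H6] ; pick H6
  Q 182.93.144.75: descend 10110110010111011001 ; hops seen [H2,H6] ; pick H6

== LOOKUPS ==
["H3","H0","H2","H2","H0","H6","H6","H6"]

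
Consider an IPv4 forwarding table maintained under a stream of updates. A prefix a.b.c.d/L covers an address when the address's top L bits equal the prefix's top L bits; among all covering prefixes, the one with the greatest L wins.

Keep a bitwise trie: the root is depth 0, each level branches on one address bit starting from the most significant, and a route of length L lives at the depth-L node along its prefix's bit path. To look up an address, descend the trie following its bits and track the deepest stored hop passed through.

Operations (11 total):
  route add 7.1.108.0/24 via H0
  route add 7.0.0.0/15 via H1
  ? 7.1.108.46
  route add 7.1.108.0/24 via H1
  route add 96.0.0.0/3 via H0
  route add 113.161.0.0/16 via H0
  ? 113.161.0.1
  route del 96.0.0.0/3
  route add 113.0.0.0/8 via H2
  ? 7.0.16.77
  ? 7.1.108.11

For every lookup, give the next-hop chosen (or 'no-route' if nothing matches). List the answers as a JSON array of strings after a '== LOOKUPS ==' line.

Trace:
  + 7.1.108.0/24 (H0) depth=24
  + 7.0.0.0/15 (H1) depth=15
  Q 7.1.108.46: descend 000001110000000101101100 ; hops seen [H1,H0] ; pick H0
  + 7.1.108.0/24 (H1) depth=24
  + 96.0.0.0/3 (H0) depth=3
  + 113.161.0.0/16 (H0) depth=16
  Q 113.161.0.1: descend 0111000110100001 ; hops seen [H0,H0] ; pick H0
  del 96.0.0.0/3 (clear depth 3)
  + 113.0.0.0/8 (H2) depth=8
  Q 7.0.16.77: descend 000001110000000 ; hops seen [H1] ; pick H1
  Q 7.1.108.11: descend 000001110000000101101100 ; hops seen [H1,H1] ; pick H1

== LOOKUPS ==
["H0","H0","H1","H1"]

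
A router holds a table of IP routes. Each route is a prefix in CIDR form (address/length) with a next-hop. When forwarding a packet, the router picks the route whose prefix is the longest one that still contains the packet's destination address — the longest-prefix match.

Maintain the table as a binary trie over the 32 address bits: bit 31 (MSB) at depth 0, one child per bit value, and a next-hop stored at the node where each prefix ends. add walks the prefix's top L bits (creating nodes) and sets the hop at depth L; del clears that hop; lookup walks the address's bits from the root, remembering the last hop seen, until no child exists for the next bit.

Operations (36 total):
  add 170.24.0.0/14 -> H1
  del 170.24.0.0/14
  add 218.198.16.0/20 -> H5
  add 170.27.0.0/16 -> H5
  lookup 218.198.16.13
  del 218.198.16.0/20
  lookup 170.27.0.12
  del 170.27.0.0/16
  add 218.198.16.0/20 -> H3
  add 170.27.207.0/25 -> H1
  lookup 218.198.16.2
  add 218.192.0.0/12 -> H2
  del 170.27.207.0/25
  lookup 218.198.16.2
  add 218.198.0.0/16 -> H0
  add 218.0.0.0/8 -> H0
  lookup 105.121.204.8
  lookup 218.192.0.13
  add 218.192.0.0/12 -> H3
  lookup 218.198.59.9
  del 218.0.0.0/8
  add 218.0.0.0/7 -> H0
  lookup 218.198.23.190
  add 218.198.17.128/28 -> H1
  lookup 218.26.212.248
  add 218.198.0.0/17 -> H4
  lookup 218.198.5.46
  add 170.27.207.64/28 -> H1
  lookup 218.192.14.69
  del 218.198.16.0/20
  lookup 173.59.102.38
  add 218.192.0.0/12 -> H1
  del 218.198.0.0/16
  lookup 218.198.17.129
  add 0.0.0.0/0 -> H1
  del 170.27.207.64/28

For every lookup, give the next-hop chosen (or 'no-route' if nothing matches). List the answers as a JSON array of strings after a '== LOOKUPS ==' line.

Process each operation:
  add 170.24.0.0/14 -> H1 at depth 14
  del 170.24.0.0/14 (clear depth 14)
  add 218.198.16.0/20 -> H5 at depth 20
  add 170.27.0.0/16 -> H5 at depth 16
  ? 218.198.16.13  path d0:-→d1:-→d2:-→d3:-→d4:-→d5:-→d6:-→d7:-→d8:-→d9:-→d10:-→d11:-→d12:-→d13:-→d14:-→d15:-→d16:-→d17:-→d18:-→d19:-→d20:H5  best=H5
  del 218.198.16.0/20 (clear depth 20)
  ? 170.27.0.12  path d0:-→d1:-→d2:-→d3:-→d4:-→d5:-→d6:-→d7:-→d8:-→d9:-→d10:-→d11:-→d12:-→d13:-→d14:-→d15:-→d16:H5  best=H5
  del 170.27.0.0/16 (clear depth 16)
  add 218.198.16.0/20 -> H3 at depth 20
  add 170.27.207.0/25 -> H1 at depth 25
  ? 218.198.16.2  path d0:-→d1:-→d2:-→d3:-→d4:-→d5:-→d6:-→d7:-→d8:-→d9:-→d10:-→d11:-→d12:-→d13:-→d14:-→d15:-→d16:-→d17:-→d18:-→d19:-→d20:H3  best=H3
  add 218.192.0.0/12 -> H2 at depth 12
  del 170.27.207.0/25 (clear depth 25)
  ? 218.198.16.2  path d0:-→d1:-→d2:-→d3:-→d4:-→d5:-→d6:-→d7:-→d8:-→d9:-→d10:-→d11:-→d12:H2→d13:-→d14:-→d15:-→d16:-→d17:-→d18:-→d19:-→d20:H3  best=H3
  add 218.198.0.0/16 -> H0 at depth 16
  add 218.0.0.0/8 -> H0 at depth 8
  ? 105.121.204.8  path d0:-  best=no-route
  ? 218.192.0.13  path d0:-→d1:-→d2:-→d3:-→d4:-→d5:-→d6:-→d7:-→d8:H0→d9:-→d10:-→d11:-→d12:H2→d13:-  best=H2
  add 218.192.0.0/12 -> H3 at depth 12
  ? 218.198.59.9  path d0:-→d1:-→d2:-→d3:-→d4:-→d5:-→d6:-→d7:-→d8:H0→d9:-→d10:-→d11:-→d12:H3→d13:-→d14:-→d15:-→d16:H0→d17:-→d18:-  best=H0
  del 218.0.0.0/8 (clear depth 8)
  add 218.0.0.0/7 -> H0 at depth 7
  ? 218.198.23.190  path d0:-→d1:-→d2:-→d3:-→d4:-→d5:-→d6:-→d7:H0→d8:-→d9:-→d10:-→d11:-→d12:H3→d13:-→d14:-→d15:-→d16:H0→d17:-→d18:-→d19:-→d20:H3  best=H3
  add 218.198.17.128/28 -> H1 at depth 28
  ? 218.26.212.248  path d0:-→d1:-→d2:-→d3:-→d4:-→d5:-→d6:-→d7:H0→d8:-  best=H0
  add 218.198.0.0/17 -> H4 at depth 17
  ? 218.198.5.46  path d0:-→d1:-→d2:-→d3:-→d4:-→d5:-→d6:-→d7:H0→d8:-→d9:-→d10:-→d11:-→d12:H3→d13:-→d14:-→d15:-→d16:H0→d17:H4→d18:-→d19:-  best=H4
  add 170.27.207.64/28 -> H1 at depth 28
  ? 218.192.14.69  path d0:-→d1:-→d2:-→d3:-→d4:-→d5:-→d6:-→d7:H0→d8:-→d9:-→d10:-→d11:-→d12:H3→d13:-  best=H3
  del 218.198.16.0/20 (clear depth 20)
  ? 173.59.102.38  path d0:-→d1:-→d2:-→d3:-→d4:-→d5:-  best=no-route
  add 218.192.0.0/12 -> H1 at depth 12
  del 218.198.0.0/16 (clear depth 16)
  ? 218.198.17.129  path d0:-→d1:-→d2:-→d3:-→d4:-→d5:-→d6:-→d7:H0→d8:-→d9:-→d10:-→d11:-→d12:H1→d13:-→d14:-→d15:-→d16:-→d17:H4→d18:-→d19:-→d20:-→d21:-→d22:-→d23:-→d24:-→d25:-→d26:-→d27:-→d28:H1  best=H1
  add 0.0.0.0/0 -> H1 at depth 0
  del 170.27.207.64/28 (clear depth 28)

== LOOKUPS ==
["H5","H5","H3","H3","no-route","H2","H0","H3","H0","H4","H3","no-route","H1"]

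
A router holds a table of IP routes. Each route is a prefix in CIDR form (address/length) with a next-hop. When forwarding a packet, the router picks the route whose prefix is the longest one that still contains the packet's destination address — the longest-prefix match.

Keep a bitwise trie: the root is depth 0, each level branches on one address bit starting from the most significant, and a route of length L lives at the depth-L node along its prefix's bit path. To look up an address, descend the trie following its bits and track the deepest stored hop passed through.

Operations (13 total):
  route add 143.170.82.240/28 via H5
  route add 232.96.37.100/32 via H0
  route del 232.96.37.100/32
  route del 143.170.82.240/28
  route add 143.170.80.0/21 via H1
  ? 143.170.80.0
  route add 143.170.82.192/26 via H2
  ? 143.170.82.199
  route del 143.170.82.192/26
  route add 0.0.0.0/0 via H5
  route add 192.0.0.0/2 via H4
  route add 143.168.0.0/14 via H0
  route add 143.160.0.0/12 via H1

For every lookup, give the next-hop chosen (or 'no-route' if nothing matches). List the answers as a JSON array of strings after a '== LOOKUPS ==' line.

Apply in order:
  add 143.170.82.240/28 -> H5 at depth 28
  add 232.96.37.100/32 -> H0 at depth 32
  - 232.96.37.100/32 clear@32
  - 143.170.82.240/28 clear@28
  add 143.170.80.0/21 -> H1 at depth 21
  Q 143.170.80.0: descend 1000111110101010010100 ; hops seen [H1] ; pick H1
  add 143.170.82.192/26 -> H2 at depth 26
  Q 143.170.82.199: descend 10001111101010100101001011 ; hops seen [H1,H2] ; pick H2
  - 143.170.82.192/26 clear@26
  add 0.0.0.0/0 -> H5 at depth 0
  add 192.0.0.0/2 -> H4 at depth 2
  add 143.168.0.0/14 -> H0 at depth 14
  add 143.160.0.0/12 -> H1 at depth 12

== LOOKUPS ==
["H1","H2"]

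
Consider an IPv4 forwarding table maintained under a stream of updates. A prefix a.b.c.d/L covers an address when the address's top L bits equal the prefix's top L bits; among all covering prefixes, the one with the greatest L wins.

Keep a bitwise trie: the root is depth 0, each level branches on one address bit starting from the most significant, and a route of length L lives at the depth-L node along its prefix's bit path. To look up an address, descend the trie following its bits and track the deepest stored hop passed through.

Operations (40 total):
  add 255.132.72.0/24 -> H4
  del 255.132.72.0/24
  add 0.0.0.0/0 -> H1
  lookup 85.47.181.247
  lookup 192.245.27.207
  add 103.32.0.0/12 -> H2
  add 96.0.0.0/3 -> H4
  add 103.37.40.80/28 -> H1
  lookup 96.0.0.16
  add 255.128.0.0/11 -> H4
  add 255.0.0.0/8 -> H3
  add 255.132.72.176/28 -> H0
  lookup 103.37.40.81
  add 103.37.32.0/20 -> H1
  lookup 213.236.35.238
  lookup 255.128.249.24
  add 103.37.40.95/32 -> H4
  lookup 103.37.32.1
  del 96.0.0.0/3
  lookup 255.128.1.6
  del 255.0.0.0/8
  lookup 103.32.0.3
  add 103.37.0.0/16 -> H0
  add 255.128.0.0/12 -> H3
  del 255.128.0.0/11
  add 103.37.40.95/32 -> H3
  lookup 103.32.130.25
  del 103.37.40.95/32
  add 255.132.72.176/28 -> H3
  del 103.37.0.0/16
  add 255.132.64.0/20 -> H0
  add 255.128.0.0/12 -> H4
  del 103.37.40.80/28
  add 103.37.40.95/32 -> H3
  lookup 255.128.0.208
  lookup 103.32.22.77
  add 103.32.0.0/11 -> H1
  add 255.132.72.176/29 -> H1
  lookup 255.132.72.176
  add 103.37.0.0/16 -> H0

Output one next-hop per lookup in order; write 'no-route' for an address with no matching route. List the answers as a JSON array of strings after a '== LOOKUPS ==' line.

Trace:
  + 255.132.72.0/24 (H4) depth=24
  del 255.132.72.0/24 (clear depth 24)
  + 0.0.0.0/0 (H1) depth=0
  lookup 85.47.181.247: bits ε walk d0:H1 -> H1
  lookup 192.245.27.207: bits 11 walk d0:H1→d1:-→d2:- -> H1
  + 103.32.0.0/12 (H2) depth=12
  + 96.0.0.0/3 (H4) depth=3
  + 103.37.40.80/28 (H1) depth=28
  lookup 96.0.0.16: bits 01100 walk d0:H1→d1:-→d2:-→d3:H4→d4:-→d5:- -> H4
  + 255.128.0.0/11 (H4) depth=11
  + 255.0.0.0/8 (H3) depth=8
  + 255.132.72.176/28 (H0) depth=28
  lookup 103.37.40.81: bits 0110011100100101001010000101 walk d0:H1→d1:-→d2:-→d3:H4→d4:-→d5:-→d6:-→d7:-→d8:-→d9:-→d10:-→d11:-→d12:H2→d13:-→d14:-→d15:-→d16:-→d17:-→d18:-→d19:-→d20:-→d21:-→d22:-→d23:-→d24:-→d25:-→d26:-→d27:-→d28:H1 -> H1
  + 103.37.32.0/20 (H1) depth=20
  lookup 213.236.35.238: bits 11 walk d0:H1→d1:-→d2:- -> H1
  lookup 255.128.249.24: bits 1111111110000 walk d0:H1→d1:-→d2:-→d3:-→d4:-→d5:-→d6:-→d7:-→d8:H3→d9:-→d10:-→d11:H4→d12:-→d13:- -> H4
  + 103.37.40.95/32 (H4) depth=32
  lookup 103.37.32.1: bits 01100111001001010010 walk d0:H1→d1:-→d2:-→d3:H4→d4:-→d5:-→d6:-→d7:-→d8:-→d9:-→d10:-→d11:-→d12:H2→d13:-→d14:-→d15:-→d16:-→d17:-→d18:-→d19:-→d20:H1 -> H1
  del 96.0.0.0/3 (clear depth 3)
  lookup 255.128.1.6: bits 1111111110000 walk d0:H1→d1:-→d2:-→d3:-→d4:-→d5:-→d6:-→d7:-→d8:H3→d9:-→d10:-→d11:H4→d12:-→d13:- -> H4
  del 255.0.0.0/8 (clear depth 8)
  lookup 103.32.0.3: bits 0110011100100 walk d0:H1→d1:-→d2:-→d3:-→d4:-→d5:-→d6:-→d7:-→d8:-→d9:-→d10:-→d11:-→d12:H2→d13:- -> H2
  + 103.37.0.0/16 (H0) depth=16
  + 255.128.0.0/12 (H3) depth=12
  del 255.128.0.0/11 (clear depth 11)
  + 103.37.40.95/32 (H3) depth=32
  lookup 103.32.130.25: bits 0110011100100 walk d0:H1→d1:-→d2:-→d3:-→d4:-→d5:-→d6:-→d7:-→d8:-→d9:-→d10:-→d11:-→d12:H2→d13:- -> H2
  del 103.37.40.95/32 (clear depth 32)
  + 255.132.72.176/28 (H3) depth=28
  del 103.37.0.0/16 (clear depth 16)
  + 255.132.64.0/20 (H0) depth=20
  + 255.128.0.0/12 (H4) depth=12
  del 103.37.40.80/28 (clear depth 28)
  + 103.37.40.95/32 (H3) depth=32
  lookup 255.128.0.208: bits 1111111110000 walk d0:H1→d1:-→d2:-→d3:-→d4:-→d5:-→d6:-→d7:-→d8:-→d9:-→d10:-→d11:-→d12:H4→d13:- -> H4
  lookup 103.32.22.77: bits 0110011100100 walk d0:H1→d1:-→d2:-→d3:-→d4:-→d5:-→d6:-→d7:-→d8:-→d9:-→d10:-→d11:-→d12:H2→d13:- -> H2
  + 103.32.0.0/11 (H1) depth=11
  + 255.132.72.176/29 (H1) depth=29
  lookup 255.132.72.176: bits 11111111100001000100100010110 walk d0:H1→d1:-→d2:-→d3:-→d4:-→d5:-→d6:-→d7:-→d8:-→d9:-→d10:-→d11:-→d12:H4→d13:-→d14:-→d15:-→d16:-→d17:-→d18:-→d19:-→d20:H0→d21:-→d22:-→d23:-→d24:-→d25:-→d26:-→d27:-→d28:H3→d29:H1 -> H1
  + 103.37.0.0/16 (H0) depth=16

== LOOKUPS ==
["H1","H1","H4","H1","H1","H4","H1","H4","H2","H2","H4","H2","H1"]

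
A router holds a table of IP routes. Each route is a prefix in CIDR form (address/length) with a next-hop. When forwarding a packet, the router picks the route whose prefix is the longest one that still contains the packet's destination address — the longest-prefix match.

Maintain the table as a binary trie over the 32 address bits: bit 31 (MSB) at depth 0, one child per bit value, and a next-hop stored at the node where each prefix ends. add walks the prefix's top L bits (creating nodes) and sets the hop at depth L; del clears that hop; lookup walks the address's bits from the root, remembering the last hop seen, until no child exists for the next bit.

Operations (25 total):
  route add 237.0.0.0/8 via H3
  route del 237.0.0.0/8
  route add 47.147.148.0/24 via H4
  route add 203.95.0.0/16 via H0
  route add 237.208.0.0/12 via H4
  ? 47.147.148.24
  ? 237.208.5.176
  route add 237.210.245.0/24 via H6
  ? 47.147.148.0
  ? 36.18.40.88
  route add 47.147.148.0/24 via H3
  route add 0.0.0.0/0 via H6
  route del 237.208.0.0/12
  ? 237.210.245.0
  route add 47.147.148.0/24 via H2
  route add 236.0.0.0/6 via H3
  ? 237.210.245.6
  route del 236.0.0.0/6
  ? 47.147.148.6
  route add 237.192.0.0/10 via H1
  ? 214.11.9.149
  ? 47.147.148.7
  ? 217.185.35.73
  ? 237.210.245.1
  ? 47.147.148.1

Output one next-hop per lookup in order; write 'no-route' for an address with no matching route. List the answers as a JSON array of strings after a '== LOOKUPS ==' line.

Trace:
  + 237.0.0.0/8 (H3) depth=8
  - 237.0.0.0/8 clear@8
  + 47.147.148.0/24 (H4) depth=24
  + 203.95.0.0/16 (H0) depth=16
  + 237.208.0.0/12 (H4) depth=12
  lookup 47.147.148.24: bits 001011111001001110010100 walk d0:-→d1:-→d2:-→d3:-→d4:-→d5:-→d6:-→d7:-→d8:-→d9:-→d10:-→d11:-→d12:-→d13:-→d14:-→d15:-→d16:-→d17:-→d18:-→d19:-→d20:-→d21:-→d22:-→d23:-→d24:H4 -> H4
  lookup 237.208.5.176: bits 111011011101 walk d0:-→d1:-→d2:-→d3:-→d4:-→d5:-→d6:-→d7:-→d8:-→d9:-→d10:-→d11:-→d12:H4 -> H4
  + 237.210.245.0/24 (H6) depth=24
  lookup 47.147.148.0: bits 001011111001001110010100 walk d0:-→d1:-→d2:-→d3:-→d4:-→d5:-→d6:-→d7:-→d8:-→d9:-→d10:-→d11:-→d12:-→d13:-→d14:-→d15:-→d16:-→d17:-→d18:-→d19:-→d20:-→d21:-→d22:-→d23:-→d24:H4 -> H4
  lookup 36.18.40.88: bits 0010 walk d0:-→d1:-→d2:-→d3:-→d4:- -> no-route
  + 47.147.148.0/24 (H3) depth=24
  + 0.0.0.0/0 (H6) depth=0
  - 237.208.0.0/12 clear@12
  lookup 237.210.245.0: bits 111011011101001011110101 walk d0:H6→d1:-→d2:-→d3:-→d4:-→d5:-→d6:-→d7:-→d8:-→d9:-→d10:-→d11:-→d12:-→d13:-→d14:-→d15:-→d16:-→d17:-→d18:-→d19:-→d20:-→d21:-→d22:-→d23:-→d24:H6 -> H6
  + 47.147.148.0/24 (H2) depth=24
  + 236.0.0.0/6 (H3) depth=6
  lookup 237.210.245.6: bits 111011011101001011110101 walk d0:H6→d1:-→d2:-→d3:-→d4:-→d5:-→d6:H3→d7:-→d8:-→d9:-→d10:-→d11:-→d12:-→d13:-→d14:-→d15:-→d16:-→d17:-→d18:-→d19:-→d20:-→d21:-→d22:-→d23:-→d24:H6 -> H6
  - 236.0.0.0/6 clear@6
  lookup 47.147.148.6: bits 001011111001001110010100 walk d0:H6→d1:-→d2:-→d3:-→d4:-→d5:-→d6:-→d7:-→d8:-→d9:-→d10:-→d11:-→d12:-→d13:-→d14:-→d15:-→d16:-→d17:-→d18:-→d19:-→d20:-→d21:-→d22:-→d23:-→d24:H2 -> H2
  + 237.192.0.0/10 (H1) depth=10
  lookup 214.11.9.149: bits 110 walk d0:H6→d1:-→d2:-→d3:- -> H6
  lookup 47.147.148.7: bits 001011111001001110010100 walk d0:H6→d1:-→d2:-→d3:-→d4:-→d5:-→d6:-→d7:-→d8:-→d9:-→d10:-→d11:-→d12:-→d13:-→d14:-→d15:-→d16:-→d17:-→d18:-→d19:-→d20:-→d21:-→d22:-→d23:-→d24:H2 -> H2
  lookup 217.185.35.73: bits 110 walk d0:H6→d1:-→d2:-→d3:- -> H6
  lookup 237.210.245.1: bits 111011011101001011110101 walk d0:H6→d1:-→d2:-→d3:-→d4:-→d5:-→d6:-→d7:-→d8:-→d9:-→d10:H1→d11:-→d12:-→d13:-→d14:-→d15:-→d16:-→d17:-→d18:-→d19:-→d20:-→d21:-→d22:-→d23:-→d24:H6 -> H6
  lookup 47.147.148.1: bits 001011111001001110010100 walk d0:H6→d1:-→d2:-→d3:-→d4:-→d5:-→d6:-→d7:-→d8:-→d9:-→d10:-→d11:-→d12:-→d13:-→d14:-→d15:-→d16:-→d17:-→d18:-→d19:-→d20:-→d21:-→d22:-→d23:-→d24:H2 -> H2

== LOOKUPS ==
["H4","H4","H4","no-route","H6","H6","H2","H6","H2","H6","H6","H2"]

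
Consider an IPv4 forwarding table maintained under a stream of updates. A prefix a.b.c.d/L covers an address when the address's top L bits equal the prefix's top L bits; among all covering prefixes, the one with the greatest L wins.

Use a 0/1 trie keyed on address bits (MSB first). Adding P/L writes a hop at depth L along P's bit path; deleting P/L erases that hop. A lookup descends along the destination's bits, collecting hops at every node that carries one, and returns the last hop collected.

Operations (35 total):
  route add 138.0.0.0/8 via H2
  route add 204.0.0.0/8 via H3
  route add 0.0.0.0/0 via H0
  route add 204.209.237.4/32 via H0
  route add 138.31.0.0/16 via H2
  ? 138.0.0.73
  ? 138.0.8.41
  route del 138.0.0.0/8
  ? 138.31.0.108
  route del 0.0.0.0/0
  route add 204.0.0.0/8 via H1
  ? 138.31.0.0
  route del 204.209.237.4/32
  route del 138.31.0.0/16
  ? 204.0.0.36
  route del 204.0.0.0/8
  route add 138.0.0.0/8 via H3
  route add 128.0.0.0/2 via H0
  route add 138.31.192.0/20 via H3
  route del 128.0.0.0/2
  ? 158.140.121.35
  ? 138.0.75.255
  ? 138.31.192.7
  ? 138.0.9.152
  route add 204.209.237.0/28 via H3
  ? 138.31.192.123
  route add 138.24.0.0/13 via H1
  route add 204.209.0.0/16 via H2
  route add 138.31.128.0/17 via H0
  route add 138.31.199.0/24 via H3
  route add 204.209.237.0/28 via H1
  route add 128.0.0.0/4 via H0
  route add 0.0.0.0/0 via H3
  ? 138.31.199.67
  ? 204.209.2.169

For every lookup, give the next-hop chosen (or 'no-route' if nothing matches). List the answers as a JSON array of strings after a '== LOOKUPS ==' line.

Process each operation:
  add 138.0.0.0/8 -> H2 at depth 8
  add 204.0.0.0/8 -> H3 at depth 8
  add 0.0.0.0/0 -> H0 at depth 0
  add 204.209.237.4/32 -> H0 at depth 32
  add 138.31.0.0/16 -> H2 at depth 16
  lookup 138.0.0.73: bits 10001010000 walk d0:H0→d1:-→d2:-→d3:-→d4:-→d5:-→d6:-→d7:-→d8:H2→d9:-→d10:-→d11:- -> H2
  lookup 138.0.8.41: bits 10001010000 walk d0:H0→d1:-→d2:-→d3:-→d4:-→d5:-→d6:-→d7:-→d8:H2→d9:-→d10:-→d11:- -> H2
  - 138.0.0.0/8 clear@8
  lookup 138.31.0.108: bits 1000101000011111 walk d0:H0→d1:-→d2:-→d3:-→d4:-→d5:-→d6:-→d7:-→d8:-→d9:-→d10:-→d11:-→d12:-→d13:-→d14:-→d15:-→d16:H2 -> H2
  - 0.0.0.0/0 clear@0
  add 204.0.0.0/8 -> H1 at depth 8
  lookup 138.31.0.0: bits 1000101000011111 walk d0:-→d1:-→d2:-→d3:-→d4:-→d5:-→d6:-→d7:-→d8:-→d9:-→d10:-→d11:-→d12:-→d13:-→d14:-→d15:-→d16:H2 -> H2
  - 204.209.237.4/32 clear@32
  - 138.31.0.0/16 clear@16
  lookup 204.0.0.36: bits 11001100 walk d0:-→d1:-→d2:-→d3:-→d4:-→d5:-→d6:-→d7:-→d8:H1 -> H1
  - 204.0.0.0/8 clear@8
  add 138.0.0.0/8 -> H3 at depth 8
  add 128.0.0.0/2 -> H0 at depth 2
  add 138.31.192.0/20 -> H3 at depth 20
  - 128.0.0.0/2 clear@2
  lookup 158.140.121.35: bits 100 walk d0:-→d1:-→d2:-→d3:- -> no-route
  lookup 138.0.75.255: bits 10001010000 walk d0:-→d1:-→d2:-→d3:-→d4:-→d5:-→d6:-→d7:-→d8:H3→d9:-→d10:-→d11:- -> H3
  lookup 138.31.192.7: bits 10001010000111111100 walk d0:-→d1:-→d2:-→d3:-→d4:-→d5:-→d6:-→d7:-→d8:H3→d9:-→d10:-→d11:-→d12:-→d13:-→d14:-→d15:-→d16:-→d17:-→d18:-→d19:-→d20:H3 -> H3
  lookup 138.0.9.152: bits 10001010000 walk d0:-→d1:-→d2:-→d3:-→d4:-→d5:-→d6:-→d7:-→d8:H3→d9:-→d10:-→d11:- -> H3
  add 204.209.237.0/28 -> H3 at depth 28
  lookup 138.31.192.123: bits 10001010000111111100 walk d0:-→d1:-→d2:-→d3:-→d4:-→d5:-→d6:-→d7:-→d8:H3→d9:-→d10:-→d11:-→d12:-→d13:-→d14:-→d15:-→d16:-→d17:-→d18:-→d19:-→d20:H3 -> H3
  add 138.24.0.0/13 -> H1 at depth 13
  add 204.209.0.0/16 -> H2 at depth 16
  add 138.31.128.0/17 -> H0 at depth 17
  add 138.31.199.0/24 -> H3 at depth 24
  add 204.209.237.0/28 -> H1 at depth 28
  add 128.0.0.0/4 -> H0 at depth 4
  add 0.0.0.0/0 -> H3 at depth 0
  lookup 138.31.199.67: bits 100010100001111111000111 walk d0:H3→d1:-→d2:-→d3:-→d4:H0→d5:-→d6:-→d7:-→d8:H3→d9:-→d10:-→d11:-→d12:-→d13:H1→d14:-→d15:-→d16:-→d17:H0→d18:-→d19:-→d20:H3→d21:-→d22:-→d23:-→d24:H3 -> H3
  lookup 204.209.2.169: bits 1100110011010001 walk d0:H3→d1:-→d2:-→d3:-→d4:-→d5:-→d6:-→d7:-→d8:-→d9:-→d10:-→d11:-→d12:-→d13:-→d14:-→d15:-→d16:H2 -> H2

== LOOKUPS ==
["H2","H2","H2","H2","H1","no-route","H3","H3","H3","H3","H3","H2"]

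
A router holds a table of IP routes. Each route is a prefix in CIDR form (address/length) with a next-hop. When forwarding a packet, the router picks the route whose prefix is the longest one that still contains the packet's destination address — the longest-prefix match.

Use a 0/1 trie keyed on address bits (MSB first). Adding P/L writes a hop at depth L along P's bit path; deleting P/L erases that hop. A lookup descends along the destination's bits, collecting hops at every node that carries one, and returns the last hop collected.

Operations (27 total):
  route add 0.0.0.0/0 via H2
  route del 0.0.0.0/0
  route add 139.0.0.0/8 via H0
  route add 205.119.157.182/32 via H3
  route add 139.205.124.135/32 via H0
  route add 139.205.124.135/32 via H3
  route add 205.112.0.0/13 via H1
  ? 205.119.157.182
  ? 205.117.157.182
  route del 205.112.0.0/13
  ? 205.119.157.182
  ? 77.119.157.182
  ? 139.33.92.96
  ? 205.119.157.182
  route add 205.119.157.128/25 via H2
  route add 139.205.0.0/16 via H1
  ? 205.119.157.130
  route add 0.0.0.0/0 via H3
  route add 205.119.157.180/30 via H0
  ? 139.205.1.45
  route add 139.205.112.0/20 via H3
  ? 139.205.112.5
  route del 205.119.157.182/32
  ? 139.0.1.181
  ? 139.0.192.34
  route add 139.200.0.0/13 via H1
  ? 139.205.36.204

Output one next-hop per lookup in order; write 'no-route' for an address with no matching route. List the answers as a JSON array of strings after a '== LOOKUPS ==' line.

Process each operation:
  add 0.0.0.0/0 -> H2 at depth 0
  - 0.0.0.0/0 clear@0
  add 139.0.0.0/8 -> H0 at depth 8
  add 205.119.157.182/32 -> H3 at depth 32
  add 139.205.124.135/32 -> H0 at depth 32
  add 139.205.124.135/32 -> H3 at depth 32
  add 205.112.0.0/13 -> H1 at depth 13
  ? 205.119.157.182  path d0:-→d1:-→d2:-→d3:-→d4:-→d5:-→d6:-→d7:-→d8:-→d9:-→d10:-→d11:-→d12:-→d13:H1→d14:-→d15:-→d16:-→d17:-→d18:-→d19:-→d20:-→d21:-→d22:-→d23:-→d24:-→d25:-→d26:-→d27:-→d28:-→d29:-→d30:-→d31:-→d32:H3  best=H3
  ? 205.117.157.182  path d0:-→d1:-→d2:-→d3:-→d4:-→d5:-→d6:-→d7:-→d8:-→d9:-→d10:-→d11:-→d12:-→d13:H1→d14:-  best=H1
  - 205.112.0.0/13 clear@13
  ? 205.119.157.182  path d0:-→d1:-→d2:-→d3:-→d4:-→d5:-→d6:-→d7:-→d8:-→d9:-→d10:-→d11:-→d12:-→d13:-→d14:-→d15:-→d16:-→d17:-→d18:-→d19:-→d20:-→d21:-→d22:-→d23:-→d24:-→d25:-→d26:-→d27:-→d28:-→d29:-→d30:-→d31:-→d32:H3  best=H3
  ? 77.119.157.182  path d0:-  best=no-route
  ? 139.33.92.96  path d0:-→d1:-→d2:-→d3:-→d4:-→d5:-→d6:-→d7:-→d8:H0  best=H0
  ? 205.119.157.182  path d0:-→d1:-→d2:-→d3:-→d4:-→d5:-→d6:-→d7:-→d8:-→d9:-→d10:-→d11:-→d12:-→d13:-→d14:-→d15:-→d16:-→d17:-→d18:-→d19:-→d20:-→d21:-→d22:-→d23:-→d24:-→d25:-→d26:-→d27:-→d28:-→d29:-→d30:-→d31:-→d32:H3  best=H3
  add 205.119.157.128/25 -> H2 at depth 25
  add 139.205.0.0/16 -> H1 at depth 16
  ? 205.119.157.130  path d0:-→d1:-→d2:-→d3:-→d4:-→d5:-→d6:-→d7:-→d8:-→d9:-→d10:-→d11:-→d12:-→d13:-→d14:-→d15:-→d16:-→d17:-→d18:-→d19:-→d20:-→d21:-→d22:-→d23:-→d24:-→d25:H2→d26:-  best=H2
  add 0.0.0.0/0 -> H3 at depth 0
  add 205.119.157.180/30 -> H0 at depth 30
  ? 139.205.1.45  path d0:H3→d1:-→d2:-→d3:-→d4:-→d5:-→d6:-→d7:-→d8:H0→d9:-→d10:-→d11:-→d12:-→d13:-→d14:-→d15:-→d16:H1→d17:-  best=H1
  add 139.205.112.0/20 -> H3 at depth 20
  ? 139.205.112.5  path d0:H3→d1:-→d2:-→d3:-→d4:-→d5:-→d6:-→d7:-→d8:H0→d9:-→d10:-→d11:-→d12:-→d13:-→d14:-→d15:-→d16:H1→d17:-→d18:-→d19:-→d20:H3  best=H3
  - 205.119.157.182/32 clear@32
  ? 139.0.1.181  path d0:H3→d1:-→d2:-→d3:-→d4:-→d5:-→d6:-→d7:-→d8:H0  best=H0
  ? 139.0.192.34  path d0:H3→d1:-→d2:-→d3:-→d4:-→d5:-→d6:-→d7:-→d8:H0  best=H0
  add 139.200.0.0/13 -> H1 at depth 13
  ? 139.205.36.204  path d0:H3→d1:-→d2:-→d3:-→d4:-→d5:-→d6:-→d7:-→d8:H0→d9:-→d10:-→d11:-→d12:-→d13:H1→d14:-→d15:-→d16:H1→d17:-  best=H1

== LOOKUPS ==
["H3","H1","H3","no-route","H0","H3","H2","H1","H3","H0","H0","H1"]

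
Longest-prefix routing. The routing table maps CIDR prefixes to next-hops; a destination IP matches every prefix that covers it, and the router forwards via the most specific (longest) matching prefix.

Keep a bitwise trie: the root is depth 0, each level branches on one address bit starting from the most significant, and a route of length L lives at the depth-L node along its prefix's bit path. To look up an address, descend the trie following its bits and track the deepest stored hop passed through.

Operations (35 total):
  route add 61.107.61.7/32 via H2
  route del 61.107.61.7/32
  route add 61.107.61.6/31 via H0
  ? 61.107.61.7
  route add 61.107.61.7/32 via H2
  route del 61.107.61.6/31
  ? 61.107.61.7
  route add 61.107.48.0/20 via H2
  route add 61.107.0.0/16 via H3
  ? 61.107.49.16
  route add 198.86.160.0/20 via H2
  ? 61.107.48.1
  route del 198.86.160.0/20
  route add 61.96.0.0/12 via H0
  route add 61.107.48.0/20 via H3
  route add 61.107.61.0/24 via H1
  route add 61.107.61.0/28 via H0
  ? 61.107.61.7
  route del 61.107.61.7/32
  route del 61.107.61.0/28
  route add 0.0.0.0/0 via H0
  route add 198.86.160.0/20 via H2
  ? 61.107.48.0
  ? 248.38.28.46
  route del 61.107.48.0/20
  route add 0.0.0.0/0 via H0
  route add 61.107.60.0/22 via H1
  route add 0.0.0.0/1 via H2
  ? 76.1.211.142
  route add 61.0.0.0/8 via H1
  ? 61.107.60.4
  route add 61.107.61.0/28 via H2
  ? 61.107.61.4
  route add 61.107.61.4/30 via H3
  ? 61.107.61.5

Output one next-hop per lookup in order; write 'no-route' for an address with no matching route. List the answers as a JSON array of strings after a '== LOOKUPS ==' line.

Apply in order:
  + 61.107.61.7/32 (H2) depth=32
  del 61.107.61.7/32 (clear depth 32)
  + 61.107.61.6/31 (H0) depth=31
  lookup 61.107.61.7: bits 00111101011010110011110100000111 walk d0:-→d1:-→d2:-→d3:-→d4:-→d5:-→d6:-→d7:-→d8:-→d9:-→d10:-→d11:-→d12:-→d13:-→d14:-→d15:-→d16:-→d17:-→d18:-→d19:-→d20:-→d21:-→d22:-→d23:-→d24:-→d25:-→d26:-→d27:-→d28:-→d29:-→d30:-→d31:H0→d32:- -> H0
  + 61.107.61.7/32 (H2) depth=32
  del 61.107.61.6/31 (clear depth 31)
  lookup 61.107.61.7: bits 00111101011010110011110100000111 walk d0:-→d1:-→d2:-→d3:-→d4:-→d5:-→d6:-→d7:-→d8:-→d9:-→d10:-→d11:-→d12:-→d13:-→d14:-→d15:-→d16:-→d17:-→d18:-→d19:-→d20:-→d21:-→d22:-→d23:-→d24:-→d25:-→d26:-→d27:-→d28:-→d29:-→d30:-→d31:-→d32:H2 -> H2
  + 61.107.48.0/20 (H2) depth=20
  + 61.107.0.0/16 (H3) depth=16
  lookup 61.107.49.16: bits 00111101011010110011 walk d0:-→d1:-→d2:-→d3:-→d4:-→d5:-→d6:-→d7:-→d8:-→d9:-→d10:-→d11:-→d12:-→d13:-→d14:-→d15:-→d16:H3→d17:-→d18:-→d19:-→d20:H2 -> H2
  + 198.86.160.0/20 (H2) depth=20
  lookup 61.107.48.1: bits 00111101011010110011 walk d0:-→d1:-→d2:-→d3:-→d4:-→d5:-→d6:-→d7:-→d8:-→d9:-→d10:-→d11:-→d12:-→d13:-→d14:-→d15:-→d16:H3→d17:-→d18:-→d19:-→d20:H2 -> H2
  del 198.86.160.0/20 (clear depth 20)
  + 61.96.0.0/12 (H0) depth=12
  + 61.107.48.0/20 (H3) depth=20
  + 61.107.61.0/24 (H1) depth=24
  + 61.107.61.0/28 (H0) depth=28
  lookup 61.107.61.7: bits 00111101011010110011110100000111 walk d0:-→d1:-→d2:-→d3:-→d4:-→d5:-→d6:-→d7:-→d8:-→d9:-→d10:-→d11:-→d12:H0→d13:-→d14:-→d15:-→d16:H3→d17:-→d18:-→d19:-→d20:H3→d21:-→d22:-→d23:-→d24:H1→d25:-→d26:-→d27:-→d28:H0→d29:-→d30:-→d31:-→d32:H2 -> H2
  del 61.107.61.7/32 (clear depth 32)
  del 61.107.61.0/28 (clear depth 28)
  + 0.0.0.0/0 (H0) depth=0
  + 198.86.160.0/20 (H2) depth=20
  lookup 61.107.48.0: bits 00111101011010110011 walk d0:H0→d1:-→d2:-→d3:-→d4:-→d5:-→d6:-→d7:-→d8:-→d9:-→d10:-→d11:-→d12:H0→d13:-→d14:-→d15:-→d16:H3→d17:-→d18:-→d19:-→d20:H3 -> H3
  lookup 248.38.28.46: bits 11 walk d0:H0→d1:-→d2:- -> H0
  del 61.107.48.0/20 (clear depth 20)
  + 0.0.0.0/0 (H0) depth=0
  + 61.107.60.0/22 (H1) depth=22
  + 0.0.0.0/1 (H2) depth=1
  lookup 76.1.211.142: bits 0 walk d0:H0→d1:H2 -> H2
  + 61.0.0.0/8 (H1) depth=8
  lookup 61.107.60.4: bits 00111101011010110011110 walk d0:H0→d1:H2→d2:-→d3:-→d4:-→d5:-→d6:-→d7:-→d8:H1→d9:-→d10:-→d11:-→d12:H0→d13:-→d14:-→d15:-→d16:H3→d17:-→d18:-→d19:-→d20:-→d21:-→d22:H1→d23:- -> H1
  + 61.107.61.0/28 (H2) depth=28
  lookup 61.107.61.4: bits 001111010110101100111101000001 walk d0:H0→d1:H2→d2:-→d3:-→d4:-→d5:-→d6:-→d7:-→d8:H1→d9:-→d10:-→d11:-→d12:H0→d13:-→d14:-→d15:-→d16:H3→d17:-→d18:-→d19:-→d20:-→d21:-→d22:H1→d23:-→d24:H1→d25:-→d26:-→d27:-→d28:H2→d29:-→d30:- -> H2
  + 61.107.61.4/30 (H3) depth=30
  lookup 61.107.61.5: bits 001111010110101100111101000001 walk d0:H0→d1:H2→d2:-→d3:-→d4:-→d5:-→d6:-→d7:-→d8:H1→d9:-→d10:-→d11:-→d12:H0→d13:-→d14:-→d15:-→d16:H3→d17:-→d18:-→d19:-→d20:-→d21:-→d22:H1→d23:-→d24:H1→d25:-→d26:-→d27:-→d28:H2→d29:-→d30:H3 -> H3

== LOOKUPS ==
["H0","H2","H2","H2","H2","H3","H0","H2","H1","H2","H3"]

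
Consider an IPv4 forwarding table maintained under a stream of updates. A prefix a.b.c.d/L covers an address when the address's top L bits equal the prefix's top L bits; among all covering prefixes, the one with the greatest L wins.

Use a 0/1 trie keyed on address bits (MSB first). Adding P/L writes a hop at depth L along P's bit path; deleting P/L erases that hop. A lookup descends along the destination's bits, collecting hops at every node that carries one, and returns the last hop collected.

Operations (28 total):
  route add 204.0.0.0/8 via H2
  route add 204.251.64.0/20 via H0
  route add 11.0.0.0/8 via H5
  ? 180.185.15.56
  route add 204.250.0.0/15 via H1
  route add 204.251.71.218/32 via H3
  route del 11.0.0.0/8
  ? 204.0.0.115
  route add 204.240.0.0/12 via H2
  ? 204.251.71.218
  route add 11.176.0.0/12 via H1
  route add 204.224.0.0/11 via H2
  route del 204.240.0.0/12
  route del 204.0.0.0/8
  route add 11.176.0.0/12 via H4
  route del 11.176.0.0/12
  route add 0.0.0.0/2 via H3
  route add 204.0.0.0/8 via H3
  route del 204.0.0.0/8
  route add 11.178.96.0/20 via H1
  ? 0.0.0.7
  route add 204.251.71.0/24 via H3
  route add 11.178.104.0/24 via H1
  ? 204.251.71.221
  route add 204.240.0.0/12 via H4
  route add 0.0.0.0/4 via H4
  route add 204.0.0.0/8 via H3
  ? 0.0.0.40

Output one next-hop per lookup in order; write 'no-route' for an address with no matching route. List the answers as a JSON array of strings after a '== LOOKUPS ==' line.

Trace:
  + 204.0.0.0/8 (H2) depth=8
  + 204.251.64.0/20 (H0) depth=20
  + 11.0.0.0/8 (H5) depth=8
  Q 180.185.15.56: descend 1 ; hops seen [∅] ; pick no-route
  + 204.250.0.0/15 (H1) depth=15
  + 204.251.71.218/32 (H3) depth=32
  - 11.0.0.0/8 clear@8
  Q 204.0.0.115: descend 11001100 ; hops seen [H2] ; pick H2
  + 204.240.0.0/12 (H2) depth=12
  Q 204.251.71.218: descend 11001100111110110100011111011010 ; hops seen [H2,H2,H1,H0,H3] ; pick H3
  + 11.176.0.0/12 (H1) depth=12
  + 204.224.0.0/11 (H2) depth=11
  - 204.240.0.0/12 clear@12
  - 204.0.0.0/8 clear@8
  + 11.176.0.0/12 (H4) depth=12
  - 11.176.0.0/12 clear@12
  + 0.0.0.0/2 (H3) depth=2
  + 204.0.0.0/8 (H3) depth=8
  - 204.0.0.0/8 clear@8
  + 11.178.96.0/20 (H1) depth=20
  Q 0.0.0.7: descend 0000 ; hops seen [H3] ; pick H3
  + 204.251.71.0/24 (H3) depth=24
  + 11.178.104.0/24 (H1) depth=24
  Q 204.251.71.221: descend 11001100111110110100011111011 ; hops seen [H2,H1,H0,H3] ; pick H3
  + 204.240.0.0/12 (H4) depth=12
  + 0.0.0.0/4 (H4) depth=4
  + 204.0.0.0/8 (H3) depth=8
  Q 0.0.0.40: descend 0000 ; hops seen [H3,H4] ; pick H4

== LOOKUPS ==
["no-route","H2","H3","H3","H3","H4"]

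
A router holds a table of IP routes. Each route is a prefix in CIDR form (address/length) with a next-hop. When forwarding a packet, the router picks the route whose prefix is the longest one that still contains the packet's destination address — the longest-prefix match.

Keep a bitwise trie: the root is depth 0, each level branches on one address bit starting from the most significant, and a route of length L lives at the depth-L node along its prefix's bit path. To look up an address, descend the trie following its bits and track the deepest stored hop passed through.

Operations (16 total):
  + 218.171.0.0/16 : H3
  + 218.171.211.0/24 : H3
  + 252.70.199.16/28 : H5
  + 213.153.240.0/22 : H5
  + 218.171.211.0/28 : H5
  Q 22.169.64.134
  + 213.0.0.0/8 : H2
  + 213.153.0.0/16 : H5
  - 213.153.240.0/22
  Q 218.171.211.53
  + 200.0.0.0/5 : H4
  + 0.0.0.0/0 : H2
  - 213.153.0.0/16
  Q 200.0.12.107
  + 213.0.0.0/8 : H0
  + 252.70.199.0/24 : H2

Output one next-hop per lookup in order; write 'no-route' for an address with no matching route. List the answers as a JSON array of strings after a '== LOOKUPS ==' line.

Apply in order:
  + 218.171.0.0/16 (H3) depth=16
  + 218.171.211.0/24 (H3) depth=24
  + 252.70.199.16/28 (H5) depth=28
  + 213.153.240.0/22 (H5) depth=22
  + 218.171.211.0/28 (H5) depth=28
  lookup 22.169.64.134: bits ε walk d0:- -> no-route
  + 213.0.0.0/8 (H2) depth=8
  + 213.153.0.0/16 (H5) depth=16
  - 213.153.240.0/22 clear@22
  lookup 218.171.211.53: bits 11011010101010111101001100 walk d0:-→d1:-→d2:-→d3:-→d4:-→d5:-→d6:-→d7:-→d8:-→d9:-→d10:-→d11:-→d12:-→d13:-→d14:-→d15:-→d16:H3→d17:-→d18:-→d19:-→d20:-→d21:-→d22:-→d23:-→d24:H3→d25:-→d26:- -> H3
  + 200.0.0.0/5 (H4) depth=5
  + 0.0.0.0/0 (H2) depth=0
  - 213.153.0.0/16 clear@16
  lookup 200.0.12.107: bits 11001 walk d0:H2→d1:-→d2:-→d3:-→d4:-→d5:H4 -> H4
  + 213.0.0.0/8 (H0) depth=8
  + 252.70.199.0/24 (H2) depth=24

== LOOKUPS ==
["no-route","H3","H4"]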